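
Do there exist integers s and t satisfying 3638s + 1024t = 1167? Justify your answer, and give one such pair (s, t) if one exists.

There are no such integers.

gcd(3638, 1024) = 2, so every integer of the form 3638s + 1024t is a multiple of 2.
However 1167 leaves remainder 1 on division by 2.
So the equation is unsolvable over ℤ.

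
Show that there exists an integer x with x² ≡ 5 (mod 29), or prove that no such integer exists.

x = 18 works: 18² = 324, and 324 − 5 = 319 = 11·29.

x = 18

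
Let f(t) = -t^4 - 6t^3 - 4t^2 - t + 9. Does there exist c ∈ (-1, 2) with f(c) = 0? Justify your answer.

Such a root exists.

f(-1) = 11 and f(2) = -73, which have opposite signs.
Since f is a polynomial it is continuous on [-1, 2].
So by the Intermediate Value Theorem there is a c strictly between -1 and 2 with f(c) = 0.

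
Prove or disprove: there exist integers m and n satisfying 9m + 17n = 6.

Since gcd(9, 17) = 1, every integer is an integer combination of 9 and 17.
Dividing repeatedly: 17 = 1·9 + 8, 9 = 1·8 + 1, 8 = 8·1 + 0.
Unwinding: 1 = 9 − 1·8 = 9 − (17 − 1·9) = −17 + 2·9, i.e. 9·2 + 17·(-1) = 1.
Times 6: 9·12 + 17·(-6) = 6, so (12, -6) solves it.
Indeed 9·12 + 17·(-6) = 108 − 102 = 6.

m = 12, n = -6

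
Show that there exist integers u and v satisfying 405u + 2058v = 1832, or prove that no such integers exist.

Any value of 405u + 2058v is a multiple of gcd(405, 2058) = 3.
But 1832 = 3·610 + 2, so 3 ∤ 1832.
Hence no integers u, v satisfy the equation.

There are no such integers.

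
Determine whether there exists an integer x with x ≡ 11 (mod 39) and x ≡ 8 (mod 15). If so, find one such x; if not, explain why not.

x = 128

Here gcd(39, 15) = 3, and both 11 and 8 leave remainder 2 mod 3, so the system is consistent.
The integers ≡ 11 (mod 39) are 11, 50, 89, 128, …; their remainders mod 15 are 11, 5, 14, 8, so x = 128 is the first that is ≡ 8 (mod 15).
Verify: 128 = 3·39 + 11 and 128 = 8·15 + 8. ✓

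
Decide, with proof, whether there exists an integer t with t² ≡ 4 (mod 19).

t = 17 works: 17² = 289, and 289 − 4 = 285 = 15·19.

t = 17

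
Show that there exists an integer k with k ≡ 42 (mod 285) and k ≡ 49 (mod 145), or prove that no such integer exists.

gcd(285, 145) = 5. If k ≡ 42 (mod 285) and k ≡ 49 (mod 145), then k ≡ 42 (mod 5) and k ≡ 49 (mod 5).
But 42 mod 5 = 2 while 49 mod 5 = 4, a contradiction.
Hence the system has no solution.

No such integer exists.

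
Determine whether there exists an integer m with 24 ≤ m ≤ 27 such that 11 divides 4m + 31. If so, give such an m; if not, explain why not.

The values of 4m + 31 for m = 24, 25, 26, 27 are 127, 131, 135, 139; reduced mod 11 these are 6, 10, 3, 7.
None is 0, so 11 never divides 4m + 31 on this range.

No, no such integer m in that range exists.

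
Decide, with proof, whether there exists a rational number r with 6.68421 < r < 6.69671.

Multiplying by 13: 13·6.68421 = 86.89473 and 13·6.69671 = 87.05723, so the integer 87 lies strictly between them.
So r = 87/13 works: it is a ratio of integers, and dividing 13·6.68421 < 87 < 13·6.69671 through by 13 gives 6.68421 < 87/13 < 6.69671.

r = 87/13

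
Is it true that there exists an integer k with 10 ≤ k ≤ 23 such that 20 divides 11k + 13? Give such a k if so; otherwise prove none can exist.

k = 17

Scanning upward from k = 10 gives 123, 134, 145, 156, 167, 178, 189, none divisible by 20. At k = 17 we get 11·17 + 13 = 200, and 200 = 20·10.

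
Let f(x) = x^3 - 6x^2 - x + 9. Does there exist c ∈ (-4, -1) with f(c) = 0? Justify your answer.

Yes, f has a root in the interval.

f(-4) = -147 and f(-1) = 3, which have opposite signs.
f is continuous everywhere (it is a polynomial), in particular on [-4, -1].
By the Intermediate Value Theorem, f takes the value 0 somewhere in the open interval.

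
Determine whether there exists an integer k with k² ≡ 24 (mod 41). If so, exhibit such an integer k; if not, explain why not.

41 is prime, so by Euler's criterion 24 is a square mod 41 iff 24^((41−1)/2) = 24^20 ≡ 1 (mod 41).
Squaring successively (mod 41): 24^2 = 576 ≡ 2; 24^4 ≡ 2² = 4 ≡ 4; 24^8 ≡ 4² = 16 ≡ 16; 24^16 ≡ 16² = 256 ≡ 10.
Since 20 = 16 + 4, 24^20 ≡ 10 · 4; multiplying out mod 41: 10·4 = 40 ≡ 40. Thus 24^20 ≡ 40 ≡ −1 (mod 41).
The value −1 means 24 is a non-residue modulo 41, so k² ≡ 24 (mod 41) is impossible.

No such integer exists.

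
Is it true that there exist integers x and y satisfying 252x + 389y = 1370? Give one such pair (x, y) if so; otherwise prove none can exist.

x = 379, y = -242

Since gcd(252, 389) = 1, every integer is an integer combination of 252 and 389.
Dividing repeatedly: 389 = 1·252 + 137, 252 = 1·137 + 115, 137 = 1·115 + 22, 115 = 5·22 + 5, 22 = 4·5 + 2, 5 = 2·2 + 1, 2 = 2·1 + 0.
Working back up the chain: 1 = 5 − 2·2 = 5 − 2·(22 − 4·5) = −2·22 + 9·5 = −2·22 + 9·(115 − 5·22) = 9·115 − 47·22 = 9·115 − 47·(137 − 1·115) = −47·137 + 56·115 = −47·137 + 56·(252 − 1·137) = 56·252 − 103·137 = 56·252 − 103·(389 − 1·252) = −103·389 + 159·252. So 252·159 + 389·(-103) = 1.
Scaling by 1370 gives the particular solution (x, y) = (217830, -141110).
The general solution is x = 217830 + 389k, y = -141110 − 252k; taking k = -559 gives the smaller pair x = 379, y = -242.
Indeed 252·379 + 389·(-242) = 95508 − 94138 = 1370.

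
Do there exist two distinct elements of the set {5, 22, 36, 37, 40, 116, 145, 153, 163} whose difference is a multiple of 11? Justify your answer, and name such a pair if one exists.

No such pair exists.

Residues mod 11: 5↦5, 22↦0, 36↦3, 37↦4, 40↦7, 116↦6, 145↦2, 153↦10, 163↦9.
These 9 residues are pairwise different, hence no difference of two elements is divisible by 11.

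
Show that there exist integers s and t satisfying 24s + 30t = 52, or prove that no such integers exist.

No, no such integers exist.

gcd(24, 30) = 6, so every integer of the form 24s + 30t is a multiple of 6.
But 52 = 6·8 + 4, so 6 ∤ 52.
So the equation is unsolvable over ℤ.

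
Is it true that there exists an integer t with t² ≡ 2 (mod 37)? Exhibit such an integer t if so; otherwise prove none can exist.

No such integer exists.

37 is prime, so by Euler's criterion 2 is a square mod 37 iff 2^((37−1)/2) = 2^18 ≡ 1 (mod 37).
Squaring successively (mod 37): 2^2 = 4 ≡ 4; 2^4 ≡ 4² = 16 ≡ 16; 2^8 ≡ 16² = 256 ≡ 34; 2^16 ≡ 34² = 1156 ≡ 9.
Since 18 = 16 + 2, 2^18 ≡ 9 · 4; multiplying out mod 37: 9·4 = 36 ≡ 36. Thus 2^18 ≡ 36 ≡ −1 (mod 37).
The value −1 means 2 is a non-residue modulo 37, so t² ≡ 2 (mod 37) is impossible.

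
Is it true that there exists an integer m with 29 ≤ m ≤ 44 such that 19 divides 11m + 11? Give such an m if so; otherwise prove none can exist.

m = 37

Try m = 37: 11·37 + 11 = 418 = 22·19, which is divisible by 19.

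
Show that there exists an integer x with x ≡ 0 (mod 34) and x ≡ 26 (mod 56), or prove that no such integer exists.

x = 306

gcd(34, 56) = 2. A simultaneous solution exists iff 0 ≡ 26 (mod 2); here 0 mod 2 = 0 = 26 mod 2, so it does.
Write x = 0 + 34t. Then 34t ≡ 26 − 0 ≡ 26 (mod 56); dividing through by 2 gives 17t ≡ 13 (mod 28).
Invert 17 mod 28 by the Euclidean algorithm: 28 = 1·17 + 11, 17 = 1·11 + 6, 11 = 1·6 + 5, 6 = 1·5 + 1, 5 = 5·1 + 0; back-substituting, 1 = 6 − 1·5 = 6 − (11 − 1·6) = −11 + 2·6 = −11 + 2·(17 − 1·11) = 2·17 − 3·11 = 2·17 − 3·(28 − 1·17) = −3·28 + 5·17. Hence 17·5 ≡ 1, so 17⁻¹ ≡ 5 (mod 28).
Multiplying by 5: t ≡ 5·13 = 65 ≡ 9 (mod 28).
Then x = 0 + 34·9 = 306.
Check: 306 mod 34 = 0, 306 mod 56 = 26. ✓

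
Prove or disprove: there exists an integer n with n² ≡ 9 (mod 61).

n = 3

Take n = 3. Then 3² = 9, and since 0 ≤ 9 < 61 this is already reduced: 3² ≡ 9 (mod 61).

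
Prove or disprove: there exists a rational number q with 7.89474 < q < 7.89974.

Multiplying by 29: 29·7.89474 = 228.94746 and 29·7.89974 = 229.09246, so the integer 229 lies strictly between them.
Dividing back, 7.89474 < 229/29 < 7.89974, and 229/29 is rational.

q = 229/29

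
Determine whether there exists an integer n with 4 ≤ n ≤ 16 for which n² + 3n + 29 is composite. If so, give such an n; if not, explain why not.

n = 10

At n = 10: 10² + 3·10 + 29 = 159 = 3·53, which is composite.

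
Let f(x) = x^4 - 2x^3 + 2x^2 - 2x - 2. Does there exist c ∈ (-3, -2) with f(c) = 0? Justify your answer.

f has no root in that interval.

The endpoint values f(-3) = 157 and f(-2) = 42 are both positive. Claim: f(x) > 0 for every x in (-3, -2).
Substitute x = -2 − u, where 0 < u < 1 on the interval. Expanding, f(-2 − u) = u^4 + 10u^3 + 38u^2 + 66u + 42.
The nonzero coefficients here are all positive, so for u > 0 every term is positive (or zero), and the constant term 42 is strictly positive.
So f is strictly positive on (-3, -2); no root exists in the interval.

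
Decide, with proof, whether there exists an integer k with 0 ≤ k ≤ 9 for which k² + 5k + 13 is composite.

At k = 2: 2² + 5·2 + 13 = 27 = 3·9, which is composite.

k = 2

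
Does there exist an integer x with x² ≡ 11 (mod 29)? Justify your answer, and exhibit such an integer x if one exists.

No such integer exists.

29 is prime, so by Euler's criterion 11 is a square mod 29 iff 11^((29−1)/2) = 11^14 ≡ 1 (mod 29).
Repeated squaring mod 29: 11^2 = 121 ≡ 5; 11^4 ≡ 5² = 25 ≡ 25; 11^8 ≡ 25² = 625 ≡ 16.
Since 14 = 8 + 4 + 2, 11^14 ≡ 16 · 25 · 5; multiplying out mod 29: 16·25 = 400 ≡ 23, then 23·5 = 115 ≡ 28. Thus 11^14 ≡ 28 ≡ −1 (mod 29).
The value −1 means 11 is a non-residue modulo 29, so x² ≡ 11 (mod 29) is impossible.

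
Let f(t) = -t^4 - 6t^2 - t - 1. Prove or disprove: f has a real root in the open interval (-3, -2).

The endpoint values f(-3) = -133 and f(-2) = -39 are both negative. Claim: f(t) < 0 for every t in (-3, -2).
Substitute t = -2 − u, where 0 < u < 1 on the interval. Expanding, f(-2 − u) = -u^4 - 8u^3 - 30u^2 - 55u - 39.
The nonzero coefficients here are all negative, so for u > 0 every term is negative (or zero), and the constant term -39 is strictly negative.
Therefore f(t) < 0 throughout (-3, -2), and f has no zero there.

No such root exists.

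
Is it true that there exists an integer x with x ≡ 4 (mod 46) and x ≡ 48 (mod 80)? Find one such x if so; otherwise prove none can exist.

Here gcd(46, 80) = 2, and both 4 and 48 leave remainder 0 mod 2, so the system is consistent.
Put x = 4 + 46t, so we need 46t ≡ 44 (mod 80), equivalently (divide by 2) 23t ≡ 22 (mod 40).
Note 23·7 = 161 ≡ 1 (mod 40) (as 161 − 1 = 4·40), so 23⁻¹ ≡ 7.
Therefore t ≡ 7·22 = 154 ≡ 34 (mod 40).
Then x = 4 + 46·34 = 1568.
Indeed 1568 ≡ 4 (mod 46) and 1568 ≡ 48 (mod 80).

x = 1568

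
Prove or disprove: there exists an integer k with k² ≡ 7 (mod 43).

No, no such integer exists.

Apply Euler's criterion with the prime 43: 7 is a quadratic residue iff 7^21 ≡ 1 (mod 43), and a non-residue iff it is ≡ −1.
Squaring successively (mod 43): 7^2 = 49 ≡ 6; 7^4 ≡ 6² = 36 ≡ 36; 7^8 ≡ 36² = 1296 ≡ 6; 7^16 ≡ 6² = 36 ≡ 36.
Since 21 = 16 + 4 + 1, 7^21 ≡ 36 · 36 · 7; multiplying out mod 43: 36·36 = 1296 ≡ 6, then 6·7 = 42 ≡ 42. Thus 7^21 ≡ 42 ≡ −1 (mod 43).
The value −1 means 7 is a non-residue modulo 43, so k² ≡ 7 (mod 43) is impossible.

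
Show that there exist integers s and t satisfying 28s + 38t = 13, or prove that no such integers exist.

No such integers exist.

gcd(28, 38) = 2, so every integer of the form 28s + 38t is a multiple of 2.
But 13 = 2·6 + 1, so 2 ∤ 13.
Therefore 28s + 38t = 13 has no solution in integers.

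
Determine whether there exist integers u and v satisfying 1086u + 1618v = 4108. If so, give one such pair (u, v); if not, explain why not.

gcd(1086, 1618) = 2, and 2 divides 4108, so integer solutions exist.
Dividing through by 2 reduces the equation to 543u + 809v = 2054.
Dividing repeatedly: 809 = 1·543 + 266, 543 = 2·266 + 11, 266 = 24·11 + 2, 11 = 5·2 + 1, 2 = 2·1 + 0.
Unwinding: 1 = 11 − 5·2 = 11 − 5·(266 − 24·11) = −5·266 + 121·11 = −5·266 + 121·(543 − 2·266) = 121·543 − 247·266 = 121·543 − 247·(809 − 1·543) = −247·809 + 368·543, i.e. 543·368 + 809·(-247) = 1.
Times 2054: 543·755872 + 809·(-507338) = 2054, so (755872, -507338) solves it.
Shifting by a multiple of (809, −543) keeps it a solution: u = 755872 − 934·809 = 266, v = -507338 + 934·543 = -176.
Check: 1086·266 + 1618·(-176) = 288876 − 284768 = 4108. ✓

u = 266, v = -176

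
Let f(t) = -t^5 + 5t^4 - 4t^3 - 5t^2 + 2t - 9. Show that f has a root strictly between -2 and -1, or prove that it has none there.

f(-2) = 111 and f(-1) = -6, which have opposite signs.
As a polynomial, f is continuous on every closed interval.
By the Intermediate Value Theorem, f takes the value 0 somewhere in the open interval.

Such a root exists.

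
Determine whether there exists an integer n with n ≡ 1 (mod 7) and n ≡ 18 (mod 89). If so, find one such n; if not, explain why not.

gcd(7, 89) = 1, so the Chinese Remainder Theorem guarantees exactly one residue class mod 623 satisfying both.
Any solution of the first congruence is n = 1 + 7t; substituting into the second, 7t ≡ 18 − 1 ≡ 17 (mod 89).
Invert 7 mod 89 by the Euclidean algorithm: 89 = 12·7 + 5, 7 = 1·5 + 2, 5 = 2·2 + 1, 2 = 2·1 + 0; back-substituting, 1 = 5 − 2·2 = 5 − 2·(7 − 1·5) = −2·7 + 3·5 = −2·7 + 3·(89 − 12·7) = 3·89 − 38·7. Hence 7·(-38) ≡ 1, so 7⁻¹ ≡ -38 ≡ 51 (mod 89).
Multiplying by 51: t ≡ 51·17 = 867 ≡ 66 (mod 89).
With t = 66: n = 1 + 7·66 = 463.
Check: 463 mod 7 = 1, 463 mod 89 = 18. ✓

n = 463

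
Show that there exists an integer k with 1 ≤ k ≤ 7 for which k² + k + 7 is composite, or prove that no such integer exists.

k = 7

At k = 7: 7² + 7 + 7 = 63 = 3·21, which is composite.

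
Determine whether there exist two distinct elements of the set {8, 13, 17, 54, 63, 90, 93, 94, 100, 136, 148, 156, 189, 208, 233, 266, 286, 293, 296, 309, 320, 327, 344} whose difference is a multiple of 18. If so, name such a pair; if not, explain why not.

Reduce each element mod 18: 8↦8, 13↦13, 17↦17, 54↦0, 63↦9, 90↦0, 93↦3, 94↦4, 100↦10, 136↦10, 148↦4, 156↦12, 189↦9, 208↦10, 233↦17, 266↦14, 286↦16, 293↦5, 296↦8, 309↦3, 320↦14, 327↦3, 344↦2. The residue 8 repeats (at 8 and 296), and 296 − 8 = 288 = 16·18.

8 and 296 are such a pair.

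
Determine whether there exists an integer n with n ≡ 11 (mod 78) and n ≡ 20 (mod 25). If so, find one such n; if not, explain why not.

n = 245

gcd(78, 25) = 1, so the Chinese Remainder Theorem guarantees exactly one residue class mod 1950 satisfying both.
Any solution of the first congruence is n = 11 + 78t; substituting into the second, 78t ≡ 20 − 11 ≡ 9 (mod 25).
78 ≡ 3 (mod 25), so this reads 3t ≡ 9 (mod 25). Since 3·17 = 51 = 2·25 + 1, the inverse of 3 mod 25 is 17.
Multiplying by 17: t ≡ 17·9 = 153 ≡ 3 (mod 25).
Taking t = 3 gives n = 11 + 78·3 = 245.
Verify: 245 = 3·78 + 11 and 245 = 9·25 + 20. ✓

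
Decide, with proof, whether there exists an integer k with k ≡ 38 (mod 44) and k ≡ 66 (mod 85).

The moduli 44 and 85 are coprime, so by the Chinese Remainder Theorem a unique solution modulo 3740 exists.
Write k = 38 + 44t and require 38 + 44t ≡ 66 (mod 85), i.e. 44t ≡ 28 (mod 85).
Invert 44 mod 85 by the Euclidean algorithm: 85 = 1·44 + 41, 44 = 1·41 + 3, 41 = 13·3 + 2, 3 = 1·2 + 1, 2 = 2·1 + 0; back-substituting, 1 = 3 − 1·2 = 3 − (41 − 13·3) = −41 + 14·3 = −41 + 14·(44 − 1·41) = 14·44 − 15·41 = 14·44 − 15·(85 − 1·44) = −15·85 + 29·44. Hence 44·29 ≡ 1, so 44⁻¹ ≡ 29 (mod 85).
Therefore t ≡ 29·28 = 812 ≡ 47 (mod 85).
With t = 47: k = 38 + 44·47 = 2106.
Verify: 2106 = 47·44 + 38 and 2106 = 24·85 + 66. ✓

k = 2106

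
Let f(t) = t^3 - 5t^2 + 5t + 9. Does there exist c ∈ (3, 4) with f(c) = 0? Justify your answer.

f has no root in that interval.

The endpoint values f(3) = 6 and f(4) = 13 are both positive. Claim: f(t) > 0 for every t in (3, 4).
Substitute t = 3 + u, where 0 < u < 1 on the interval. Expanding, f(3 + u) = u^3 + 4u^2 + 2u + 6.
The nonzero coefficients here are all positive, so for u > 0 every term is positive (or zero), and the constant term 6 is strictly positive.
Therefore f(t) > 0 throughout (3, 4), and f has no zero there.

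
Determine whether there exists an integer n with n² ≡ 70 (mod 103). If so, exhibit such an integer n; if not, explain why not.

Apply Euler's criterion with the prime 103: 70 is a quadratic residue iff 70^51 ≡ 1 (mod 103), and a non-residue iff it is ≡ −1.
Squaring successively (mod 103): 70^2 = 4900 ≡ 59; 70^4 ≡ 59² = 3481 ≡ 82; 70^8 ≡ 82² = 6724 ≡ 29; 70^16 ≡ 29² = 841 ≡ 17; 70^32 ≡ 17² = 289 ≡ 83.
Since 51 = 32 + 16 + 2 + 1, 70^51 ≡ 83 · 17 · 59 · 70; multiplying out mod 103: 83·17 = 1411 ≡ 72, then 72·59 = 4248 ≡ 25, then 25·70 = 1750 ≡ 102. Thus 70^51 ≡ 102 ≡ −1 (mod 103).
The value −1 means 70 is a non-residue modulo 103, so n² ≡ 70 (mod 103) is impossible.

There is no such integer.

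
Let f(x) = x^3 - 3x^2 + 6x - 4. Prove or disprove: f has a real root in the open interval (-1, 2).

Such a root exists.

f(-1) = -14 and f(2) = 4, which have opposite signs.
f is continuous everywhere (it is a polynomial), in particular on [-1, 2].
By the Intermediate Value Theorem f must vanish at some point of (-1, 2).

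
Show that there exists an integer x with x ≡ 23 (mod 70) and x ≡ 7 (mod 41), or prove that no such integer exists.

Since 70 and 41 share no common factor, CRT says the pair of congruences has a solution (unique mod 2870).
Any solution of the first congruence is x = 23 + 70t; substituting into the second, 70t ≡ 7 − 23 ≡ 25 (mod 41).
70 ≡ 29 (mod 41), so this reads 29t ≡ 25 (mod 41). Note 29·17 = 493 ≡ 1 (mod 41) (as 493 − 1 = 12·41), so 29⁻¹ ≡ 17.
Therefore t ≡ 17·25 = 425 ≡ 15 (mod 41).
Taking t = 15 gives x = 23 + 70·15 = 1073.
Verify: 1073 = 15·70 + 23 and 1073 = 26·41 + 7. ✓

x = 1073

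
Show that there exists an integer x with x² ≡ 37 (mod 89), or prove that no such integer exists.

There is no such integer.

89 is prime, so by Euler's criterion 37 is a square mod 89 iff 37^((89−1)/2) = 37^44 ≡ 1 (mod 89).
Repeated squaring mod 89: 37^2 = 1369 ≡ 34; 37^4 ≡ 34² = 1156 ≡ 88; 37^8 ≡ 88² = 7744 ≡ 1; 37^16 ≡ 1² = 1 ≡ 1; 37^32 ≡ 1² = 1 ≡ 1.
Since 44 = 32 + 8 + 4, 37^44 ≡ 1 · 1 · 88; multiplying out mod 89: 1·1 = 1 ≡ 1, then 1·88 = 88 ≡ 88. Thus 37^44 ≡ 88 ≡ −1 (mod 89).
By Euler's criterion 37 is a quadratic non-residue mod 89: no x satisfies x² ≡ 37 (mod 89).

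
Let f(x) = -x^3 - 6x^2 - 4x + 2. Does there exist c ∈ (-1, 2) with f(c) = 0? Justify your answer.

Such a root exists.

f(-1) = 1 and f(2) = -38, which have opposite signs.
Since f is a polynomial it is continuous on [-1, 2].
By the Intermediate Value Theorem, f takes the value 0 somewhere in the open interval.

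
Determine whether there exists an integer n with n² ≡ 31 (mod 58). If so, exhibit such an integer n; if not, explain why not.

The prime 29 divides 58, so n² ≡ 31 (mod 58) would force n² ≡ 31 ≡ 2 (mod 29).
29 is prime, so by Euler's criterion 2 is a square mod 29 iff 2^((29−1)/2) = 2^14 ≡ 1 (mod 29).
Repeated squaring mod 29: 2^2 = 4 ≡ 4; 2^4 ≡ 4² = 16 ≡ 16; 2^8 ≡ 16² = 256 ≡ 24.
Since 14 = 8 + 4 + 2, 2^14 ≡ 24 · 16 · 4; multiplying out mod 29: 24·16 = 384 ≡ 7, then 7·4 = 28 ≡ 28. Thus 2^14 ≡ 28 ≡ −1 (mod 29).
By Euler's criterion 2 is a quadratic non-residue mod 29: no n satisfies n² ≡ 2 (mod 29).
So 2 is not a square mod 29, and hence 31 is not a square mod 58.

No, no such integer exists.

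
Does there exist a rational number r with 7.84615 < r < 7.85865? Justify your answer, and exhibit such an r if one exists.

r = 55/7

Look for a denominator N such that an integer falls strictly between N·7.84615 and N·7.85865. N = 7 works: 7·7.84615 = 54.92305 < 55 < 55.01055 = 7·7.85865.
So r = 55/7 works: it is a ratio of integers, and dividing 7·7.84615 < 55 < 7·7.85865 through by 7 gives 7.84615 < 55/7 < 7.85865.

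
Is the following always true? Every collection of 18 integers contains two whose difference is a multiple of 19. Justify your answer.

No, the set {46, 47, 48, 49, 50, 51, 52, 53, 54, 55, 56, 57, 58, 59, 60, 61, 62, 63} is a counterexample.

Try 18 consecutive integers, 46, 47, …, 63. Their remainders mod 19 are 8, 9, 10, 11, 12, 13, 14, 15, 16, 17, 18, 0, 1, 2, 3, 4, 5, 6 — pairwise different, as any 18 ≤ 19 consecutive integers have distinct residues.
The differences between them range over 1, …, 17, none of which is divisible by 19.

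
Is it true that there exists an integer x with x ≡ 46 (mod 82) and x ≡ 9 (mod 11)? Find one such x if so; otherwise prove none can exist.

gcd(82, 11) = 1, so the Chinese Remainder Theorem guarantees exactly one residue class mod 902 satisfying both.
Write x = 46 + 82t and require 46 + 82t ≡ 9 (mod 11), i.e. 82t ≡ 7 (mod 11).
82 ≡ 5 (mod 11), so this reads 5t ≡ 7 (mod 11). Invert 5 mod 11 by the Euclidean algorithm: 11 = 2·5 + 1, 5 = 5·1 + 0; back-substituting, 1 = 11 − 2·5. Hence 5·(-2) ≡ 1, so 5⁻¹ ≡ -2 ≡ 9 (mod 11).
Multiplying by 9: t ≡ 9·7 = 63 ≡ 8 (mod 11).
With t = 8: x = 46 + 82·8 = 702.
Check: 702 mod 82 = 46, 702 mod 11 = 9. ✓

x = 702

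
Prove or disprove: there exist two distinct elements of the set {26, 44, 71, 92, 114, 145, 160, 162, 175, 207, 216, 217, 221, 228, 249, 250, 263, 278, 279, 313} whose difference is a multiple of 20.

Reduce each element modulo 20: 26↦6, 44↦4, 71↦11, 92↦12, 114↦14, 145↦5, 160↦0, 162↦2, 175↦15, 207↦7, 216↦16, 217↦17, 221↦1, 228↦8, 249↦9, 250↦10, 263↦3, 278↦18, 279↦19, 313↦13.
These 20 residues are pairwise different, hence no difference of two elements is divisible by 20.

No, no such pair exists.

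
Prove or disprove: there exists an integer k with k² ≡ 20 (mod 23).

23 is prime, so by Euler's criterion 20 is a square mod 23 iff 20^((23−1)/2) = 20^11 ≡ 1 (mod 23).
Repeated squaring mod 23: 20^2 = 400 ≡ 9; 20^4 ≡ 9² = 81 ≡ 12; 20^8 ≡ 12² = 144 ≡ 6.
Since 11 = 8 + 2 + 1, 20^11 ≡ 6 · 9 · 20; multiplying out mod 23: 6·9 = 54 ≡ 8, then 8·20 = 160 ≡ 22. Thus 20^11 ≡ 22 ≡ −1 (mod 23).
By Euler's criterion 20 is a quadratic non-residue mod 23: no k satisfies k² ≡ 20 (mod 23).

No such integer exists.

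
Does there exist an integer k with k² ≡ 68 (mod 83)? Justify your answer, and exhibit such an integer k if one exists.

k = 20 works: 20² = 400, and 400 − 68 = 332 = 4·83.

k = 20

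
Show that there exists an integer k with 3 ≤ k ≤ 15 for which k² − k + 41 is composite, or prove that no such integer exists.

No such integer k in that range exists.

The values for k = 3, 4, …, 15 are 47, 53, 61, 71, 83, 97, 113, 131, 151, 173, 197, 223, 251, and each of these is prime.
So no value in the range makes the expression composite.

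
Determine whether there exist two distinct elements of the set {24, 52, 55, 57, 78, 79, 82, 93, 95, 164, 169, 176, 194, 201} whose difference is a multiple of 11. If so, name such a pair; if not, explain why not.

Yes: 24 and 57.

Both 24 and 57 leave remainder 2 on division by 11; their difference 33 = 3·11 is a multiple of 11.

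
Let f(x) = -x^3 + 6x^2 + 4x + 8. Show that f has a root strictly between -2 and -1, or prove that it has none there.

No.

f(-2) = 32 and f(-1) = 11, both positive, so a sign-change argument is unavailable; we show f keeps this sign on the whole interval.
Shift to the endpoint -1: with x = -1 − u (0 < u < 1), one computes f(-1 − u) = u^3 + 9u^2 + 11u + 11.
The nonzero coefficients here are all positive, so for u > 0 every term is positive (or zero), and the constant term 11 is strictly positive.
Therefore f(x) > 0 throughout (-2, -1), and f has no zero there.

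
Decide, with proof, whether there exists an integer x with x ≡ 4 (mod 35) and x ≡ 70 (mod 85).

Reduce both congruences modulo 5, which divides 35 and 85: they say x ≡ 4 (mod 5) and x ≡ 70 (mod 5).
These are incompatible: 4 − 70 = -66 is not divisible by 5.
Therefore no such x exists.

No such integer exists.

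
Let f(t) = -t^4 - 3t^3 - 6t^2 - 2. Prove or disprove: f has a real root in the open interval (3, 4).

The endpoint values f(3) = -218 and f(4) = -546 are both negative. Claim: f(t) < 0 for every t in (3, 4).
Shift to the endpoint 3: with t = 3 + u (0 < u < 1), one computes f(3 + u) = -u^4 - 15u^3 - 87u^2 - 225u - 218.
The nonzero coefficients here are all negative, so for u > 0 every term is negative (or zero), and the constant term -218 is strictly negative.
So f is strictly negative on (3, 4); no root exists in the interval.

f has no root in that interval.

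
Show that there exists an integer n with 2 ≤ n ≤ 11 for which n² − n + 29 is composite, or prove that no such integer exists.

n = 8

At n = 8: 8² − 8 + 29 = 85 = 5·17, which is composite.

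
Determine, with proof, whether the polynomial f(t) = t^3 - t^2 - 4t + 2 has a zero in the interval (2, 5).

Such a root exists.

f(2) = -2 and f(5) = 82, which have opposite signs.
As a polynomial, f is continuous on every closed interval.
By the Intermediate Value Theorem, f takes the value 0 somewhere in the open interval.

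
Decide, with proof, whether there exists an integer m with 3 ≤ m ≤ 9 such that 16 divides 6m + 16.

Try m = 8: 6·8 + 16 = 64 = 4·16, which is divisible by 16.

m = 8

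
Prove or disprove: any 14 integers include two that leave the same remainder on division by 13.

Yes.

There are exactly 13 possible remainders on division by 13.
With 14 integers and only 13 classes, the pigeonhole principle forces two of them, say a and b, into the same class.
So a and b have equal remainders mod 13, which is exactly what was to be shown.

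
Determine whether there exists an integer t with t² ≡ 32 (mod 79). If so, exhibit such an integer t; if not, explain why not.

Take t = 36. Then 36² = 1296 = 16·79 + 32, so 36² ≡ 32 (mod 79).

t = 36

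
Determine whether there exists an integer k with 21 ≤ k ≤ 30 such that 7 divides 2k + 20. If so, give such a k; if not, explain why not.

k = 25

At k = 25 we get 2·25 + 20 = 70, and 70 = 7·10.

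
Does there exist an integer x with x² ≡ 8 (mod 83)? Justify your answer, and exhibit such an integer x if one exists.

No, no such integer exists.

83 is prime, so by Euler's criterion 8 is a square mod 83 iff 8^((83−1)/2) = 8^41 ≡ 1 (mod 83).
Repeated squaring mod 83: 8^2 = 64 ≡ 64; 8^4 ≡ 64² = 4096 ≡ 29; 8^8 ≡ 29² = 841 ≡ 11; 8^16 ≡ 11² = 121 ≡ 38; 8^32 ≡ 38² = 1444 ≡ 33.
Since 41 = 32 + 8 + 1, 8^41 ≡ 33 · 11 · 8; multiplying out mod 83: 33·11 = 363 ≡ 31, then 31·8 = 248 ≡ 82. Thus 8^41 ≡ 82 ≡ −1 (mod 83).
By Euler's criterion 8 is a quadratic non-residue mod 83: no x satisfies x² ≡ 8 (mod 83).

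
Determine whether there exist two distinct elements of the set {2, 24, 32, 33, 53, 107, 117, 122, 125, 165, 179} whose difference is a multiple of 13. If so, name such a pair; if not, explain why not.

Two integers differ by a multiple of 13 exactly when they have the same residue mod 13. The residues are 2↦2, 24↦11, 32↦6, 33↦7, 53↦1, 107↦3, 117↦0, 122↦5, 125↦8, 165↦9, 179↦10.
These 11 residues are pairwise different, hence no difference of two elements is divisible by 13.

No such pair exists.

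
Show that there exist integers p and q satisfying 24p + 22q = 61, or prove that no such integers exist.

No, no such integers exist.

Any value of 24p + 22q is a multiple of gcd(24, 22) = 2.
But 61 = 2·30 + 1, so 2 ∤ 61.
So the equation is unsolvable over ℤ.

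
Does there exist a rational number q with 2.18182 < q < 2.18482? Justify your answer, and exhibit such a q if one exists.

q = 83/38

Scale by 38: the interval becomes (82.90916, 83.02316), which contains the integer 83.
Dividing back, 2.18182 < 83/38 < 2.18482, and 83/38 is rational.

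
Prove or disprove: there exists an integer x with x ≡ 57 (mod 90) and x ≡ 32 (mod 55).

Here gcd(90, 55) = 5, and both 57 and 32 leave remainder 2 mod 5, so the system is consistent.
List candidates x ≡ 57 (mod 90): 57, 147, 237, 327, 417. Modulo 55 these are 2, 37, 17, 52, 32; 417 gives 32 as required.
Check: 417 mod 90 = 57, 417 mod 55 = 32. ✓

x = 417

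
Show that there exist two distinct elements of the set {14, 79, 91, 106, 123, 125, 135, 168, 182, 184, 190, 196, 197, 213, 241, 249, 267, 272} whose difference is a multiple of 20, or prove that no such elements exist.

No such pair exists.

Two integers differ by a multiple of 20 exactly when they have the same residue mod 20. The residues are 14↦14, 79↦19, 91↦11, 106↦6, 123↦3, 125↦5, 135↦15, 168↦8, 182↦2, 184↦4, 190↦10, 196↦16, 197↦17, 213↦13, 241↦1, 249↦9, 267↦7, 272↦12.
These 18 residues are pairwise different, hence no difference of two elements is divisible by 20.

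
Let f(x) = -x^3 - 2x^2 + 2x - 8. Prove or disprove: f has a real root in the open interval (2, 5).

No such root exists.

The endpoint values f(2) = -20 and f(5) = -173 are both negative. Claim: f(x) < 0 for every x in (2, 5).
Substitute x = 2 + u, where 0 < u < 3 on the interval. Expanding, f(2 + u) = -u^3 - 8u^2 - 18u - 20.
All 4 nonzero coefficients of this polynomial in u are negative; hence for u > 0 the value is a sum of negative terms (the constant -20 among them).
Therefore f(x) < 0 throughout (2, 5), and f has no zero there.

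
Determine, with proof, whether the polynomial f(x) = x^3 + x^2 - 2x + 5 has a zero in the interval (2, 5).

No such root exists.

f(2) = 13 and f(5) = 145, both positive, so a sign-change argument is unavailable; we show f keeps this sign on the whole interval.
Substitute x = 2 + u, where 0 < u < 3 on the interval. Expanding, f(2 + u) = u^3 + 7u^2 + 14u + 13.
The nonzero coefficients here are all positive, so for u > 0 every term is positive (or zero), and the constant term 13 is strictly positive.
So f is strictly positive on (2, 5); no root exists in the interval.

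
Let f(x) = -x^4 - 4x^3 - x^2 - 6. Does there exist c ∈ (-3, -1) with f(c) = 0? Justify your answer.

f(-3) = 12 and f(-1) = -4, which have opposite signs.
As a polynomial, f is continuous on every closed interval.
The Intermediate Value Theorem then guarantees some c ∈ (-3, -1) with f(c) = 0.

Yes, such a c exists.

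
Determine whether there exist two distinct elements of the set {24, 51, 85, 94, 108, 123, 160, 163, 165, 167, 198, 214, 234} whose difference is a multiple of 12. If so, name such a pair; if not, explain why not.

24 and 108 are such a pair.

24 mod 12 = 0 and 108 mod 12 = 0, so 108 − 24 = 84 = 7·12.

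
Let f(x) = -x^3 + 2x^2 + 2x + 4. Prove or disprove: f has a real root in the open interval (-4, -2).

The endpoint values f(-4) = 92 and f(-2) = 16 are both positive. Claim: f(x) > 0 for every x in (-4, -2).
Substitute x = -2 − u, where 0 < u < 2 on the interval. Expanding, f(-2 − u) = u^3 + 8u^2 + 18u + 16.
The nonzero coefficients here are all positive, so for u > 0 every term is positive (or zero), and the constant term 16 is strictly positive.
Therefore f(x) > 0 throughout (-4, -2), and f has no zero there.

No such root exists.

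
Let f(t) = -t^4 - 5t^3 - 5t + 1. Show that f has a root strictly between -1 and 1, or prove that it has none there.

Such a root exists.

f(-1) = 10 and f(1) = -10, which have opposite signs.
As a polynomial, f is continuous on every closed interval.
By the Intermediate Value Theorem f must vanish at some point of (-1, 1).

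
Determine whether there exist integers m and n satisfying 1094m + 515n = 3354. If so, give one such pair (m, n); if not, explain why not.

1094 and 515 are coprime, so 1094m + 515n ranges over all of ℤ.
Euclidean algorithm: 1094 = 2·515 + 64, 515 = 8·64 + 3, 64 = 21·3 + 1, 3 = 3·1 + 0.
Working back up the chain: 1 = 64 − 21·3 = 64 − 21·(515 − 8·64) = −21·515 + 169·64 = −21·515 + 169·(1094 − 2·515) = 169·1094 − 359·515. So 1094·169 + 515·(-359) = 1.
Times 3354: 1094·566826 + 515·(-1204086) = 3354, so (566826, -1204086) solves it.
The general solution is m = 566826 + 515k, n = -1204086 − 1094k; taking k = -1100 gives the smaller pair m = 326, n = -686.
Check: 1094·326 + 515·(-686) = 356644 − 353290 = 3354. ✓

m = 326, n = -686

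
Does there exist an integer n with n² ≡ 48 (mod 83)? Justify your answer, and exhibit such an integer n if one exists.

n = 31

Take n = 31. Then 31² = 961 = 11·83 + 48, so 31² ≡ 48 (mod 83).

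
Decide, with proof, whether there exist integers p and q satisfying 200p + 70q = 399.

No, no such integers exist.

gcd(200, 70) = 10, so every integer of the form 200p + 70q is a multiple of 10.
But 399 is not a multiple of 10 (it leaves remainder 9).
So the equation is unsolvable over ℤ.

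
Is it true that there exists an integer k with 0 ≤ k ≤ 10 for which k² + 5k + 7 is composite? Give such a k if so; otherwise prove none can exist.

k = 7

At k = 7: 7² + 5·7 + 7 = 91 = 7·13, which is composite.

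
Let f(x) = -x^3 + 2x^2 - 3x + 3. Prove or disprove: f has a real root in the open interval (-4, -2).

f has no root in that interval.

Evaluate at the endpoints: f(-4) = 111, f(-2) = 25 — same sign (positive).
The derivative f'(x) = -3x^2 + 4x - 3 is a quadratic with discriminant 4² − 4·(-3)·(-3) = -20 < 0; it never vanishes, so it is always negative (sign of the leading coefficient).
Hence f is strictly decreasing on ℝ, and in particular on [-4, -2]. A strictly monotone function with same-sign endpoint values stays positive on the whole interval, so f has no zero in (-4, -2).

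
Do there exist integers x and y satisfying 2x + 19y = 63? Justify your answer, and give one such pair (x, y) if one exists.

x = 3, y = 3

2 and 19 are coprime, so 2x + 19y ranges over all of ℤ.
Dividing repeatedly: 19 = 9·2 + 1, 2 = 2·1 + 0.
Back-substituting, 1 = 19 − 9·2; that is, 2·(-9) + 19·1 = 1.
Multiplying through by 63: x = (-9)·63 = -567, y = 1·63 = 63 is a solution.
Adding 30·19 to x and subtracting 30·2 from y gives the tidier solution (3, 3).
Check: 2·3 + 19·3 = 6 + 57 = 63. ✓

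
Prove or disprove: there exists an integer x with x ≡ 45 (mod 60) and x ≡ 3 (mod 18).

Here gcd(60, 18) = 6, and both 45 and 3 leave remainder 3 mod 6, so the system is consistent.
List candidates x ≡ 45 (mod 60): 45, 105, 165. Modulo 18 these are 9, 15, 3; 165 gives 3 as required.
Indeed 165 ≡ 45 (mod 60) and 165 ≡ 3 (mod 18).

x = 165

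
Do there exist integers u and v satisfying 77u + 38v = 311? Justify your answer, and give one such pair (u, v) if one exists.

u = 7, v = -6

77 and 38 are coprime, so 77u + 38v ranges over all of ℤ.
Run the Euclidean algorithm on 77 and 38: 77 = 2·38 + 1, 38 = 38·1 + 0.
Back-substituting, 1 = 77 − 2·38; that is, 77·1 + 38·(-2) = 1.
Multiplying through by 311: u = 1·311 = 311, v = (-2)·311 = -622 is a solution.
The general solution is u = 311 + 38k, v = -622 − 77k; taking k = -8 gives the smaller pair u = 7, v = -6.
Check: 77·7 + 38·(-6) = 539 − 228 = 311. ✓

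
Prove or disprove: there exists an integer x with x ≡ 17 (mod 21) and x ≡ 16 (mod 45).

No such integer exists.

Reduce both congruences modulo 3, which divides 21 and 45: they say x ≡ 17 (mod 3) and x ≡ 16 (mod 3).
But 17 mod 3 = 2 while 16 mod 3 = 1, a contradiction.
Hence the system has no solution.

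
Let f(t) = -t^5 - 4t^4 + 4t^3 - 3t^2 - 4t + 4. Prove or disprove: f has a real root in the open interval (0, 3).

f(0) = 4 and f(3) = -494, which have opposite signs.
As a polynomial, f is continuous on every closed interval.
By the Intermediate Value Theorem, f takes the value 0 somewhere in the open interval.

Yes, f has a root in the interval.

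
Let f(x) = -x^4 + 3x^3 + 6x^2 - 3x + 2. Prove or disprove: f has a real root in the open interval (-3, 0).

f(-3) = -97 and f(0) = 2, which have opposite signs.
f is continuous everywhere (it is a polynomial), in particular on [-3, 0].
By the Intermediate Value Theorem, f takes the value 0 somewhere in the open interval.

Yes, f has a root in the interval.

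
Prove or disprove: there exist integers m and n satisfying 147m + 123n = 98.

gcd(147, 123) = 3, so every integer of the form 147m + 123n is a multiple of 3.
But 98 = 3·32 + 2, so 3 ∤ 98.
Hence no integers m, n satisfy the equation.

There are no such integers.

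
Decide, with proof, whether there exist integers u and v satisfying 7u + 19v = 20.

u = 11, v = -3

Since gcd(7, 19) = 1, every integer is an integer combination of 7 and 19.
Euclidean algorithm: 19 = 2·7 + 5, 7 = 1·5 + 2, 5 = 2·2 + 1, 2 = 2·1 + 0.
Back-substituting, 1 = 5 − 2·2 = 5 − 2·(7 − 1·5) = −2·7 + 3·5 = −2·7 + 3·(19 − 2·7) = 3·19 − 8·7; that is, 7·(-8) + 19·3 = 1.
Scaling by 20 gives the particular solution (u, v) = (-160, 60).
The general solution is u = -160 + 19k, v = 60 − 7k; taking k = 9 gives the smaller pair u = 11, v = -3.
Check: 7·11 + 19·(-3) = 77 − 57 = 20. ✓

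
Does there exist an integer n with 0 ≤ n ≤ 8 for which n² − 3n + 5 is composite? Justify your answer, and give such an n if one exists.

n = 4

At n = 4: 4² − 3·4 + 5 = 9 = 3·3, which is composite.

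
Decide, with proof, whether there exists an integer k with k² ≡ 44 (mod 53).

Take k = 37. Then 37² = 1369 = 25·53 + 44, so 37² ≡ 44 (mod 53).

k = 37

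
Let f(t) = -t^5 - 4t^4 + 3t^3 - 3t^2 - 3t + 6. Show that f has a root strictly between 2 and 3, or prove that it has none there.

The endpoint values f(2) = -84 and f(3) = -516 are both negative. Claim: f(t) < 0 for every t in (2, 3).
Shift to the endpoint 2: with t = 2 + u (0 < u < 1), one computes f(2 + u) = -u^5 - 14u^4 - 69u^3 - 161u^2 - 187u - 84.
The nonzero coefficients here are all negative, so for u > 0 every term is negative (or zero), and the constant term -84 is strictly negative.
Therefore f(t) < 0 throughout (2, 3), and f has no zero there.

No.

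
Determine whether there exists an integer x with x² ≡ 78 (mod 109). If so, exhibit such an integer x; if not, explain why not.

x = 29 works: 29² = 841, and 841 − 78 = 763 = 7·109.

x = 29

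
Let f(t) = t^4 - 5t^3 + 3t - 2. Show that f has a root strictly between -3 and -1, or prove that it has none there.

f(-3) = 205 and f(-1) = 1, both positive, so a sign-change argument is unavailable; we show f keeps this sign on the whole interval.
Shift to the endpoint -1: with t = -1 − u (0 < u < 2), one computes f(-1 − u) = u^4 + 9u^3 + 21u^2 + 16u + 1.
The nonzero coefficients here are all positive, so for u > 0 every term is positive (or zero), and the constant term 1 is strictly positive.
Therefore f(t) > 0 throughout (-3, -1), and f has no zero there.

f has no root in that interval.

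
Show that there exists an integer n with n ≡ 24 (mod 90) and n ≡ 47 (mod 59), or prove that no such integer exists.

The moduli 90 and 59 are coprime, so by the Chinese Remainder Theorem a unique solution modulo 5310 exists.
Write n = 24 + 90t and require 24 + 90t ≡ 47 (mod 59), i.e. 90t ≡ 23 (mod 59).
90 ≡ 31 (mod 59), so this reads 31t ≡ 23 (mod 59). Invert 31 mod 59 by the Euclidean algorithm: 59 = 1·31 + 28, 31 = 1·28 + 3, 28 = 9·3 + 1, 3 = 3·1 + 0; back-substituting, 1 = 28 − 9·3 = 28 − 9·(31 − 1·28) = −9·31 + 10·28 = −9·31 + 10·(59 − 1·31) = 10·59 − 19·31. Hence 31·(-19) ≡ 1, so 31⁻¹ ≡ -19 ≡ 40 (mod 59).
Multiplying by 40: t ≡ 40·23 = 920 ≡ 35 (mod 59).
Taking t = 35 gives n = 24 + 90·35 = 3174.
Verify: 3174 = 35·90 + 24 and 3174 = 53·59 + 47. ✓

n = 3174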